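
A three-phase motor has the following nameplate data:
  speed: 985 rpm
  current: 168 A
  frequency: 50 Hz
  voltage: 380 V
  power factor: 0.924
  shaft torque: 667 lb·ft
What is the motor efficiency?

τ = 667 lb·ft × 1.356 = 904.5 N·m
ω = 2π × 985/60 = 103.1 rad/s; P_out = τω = 904.5 × 103.1 = 93254 W
P_in = √3·V_L·I_L·cosφ = 1.732 × 380 × 168 × 0.924 = 102167 W
η = P_out / P_in = 93254 / 102167 = 0.913 = 91.3%

91.3 %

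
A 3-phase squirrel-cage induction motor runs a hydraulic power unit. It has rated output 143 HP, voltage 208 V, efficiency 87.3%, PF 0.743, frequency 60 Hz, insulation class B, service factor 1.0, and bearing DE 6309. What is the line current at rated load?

457 A

P_out = 143 × 746 = 106678 W
P_in = P_out / η = 106678 / 0.873 = 122197 W
I_L = P_in / (√3·V_L·cosφ) = 122197 / (1.732 × 208 × 0.743) = 457 A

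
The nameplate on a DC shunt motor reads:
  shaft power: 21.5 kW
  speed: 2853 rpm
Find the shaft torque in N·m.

ω = 2π × 2853/60 = 298.8 rad/s
τ = P/ω = 21500/298.8 = 72 N·m

72 N·m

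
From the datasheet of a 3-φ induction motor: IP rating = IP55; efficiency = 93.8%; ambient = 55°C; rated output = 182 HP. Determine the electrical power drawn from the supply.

P_out = 182 × 746 = 135772 W
P_in = P_out/η = 135772/0.938 = 144746 W = 145 kW

145 kW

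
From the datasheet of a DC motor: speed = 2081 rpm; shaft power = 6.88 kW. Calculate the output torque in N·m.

ω = 2π × 2081/60 = 217.9 rad/s
τ = P/ω = 6880/217.9 = 31.6 N·m

31.6 N·m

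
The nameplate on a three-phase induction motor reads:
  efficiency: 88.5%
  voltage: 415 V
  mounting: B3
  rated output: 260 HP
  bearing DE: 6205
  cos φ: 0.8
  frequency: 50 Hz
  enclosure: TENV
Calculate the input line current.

381 A

P_out = 260 × 746 = 193960 W
P_in = P_out / η = 193960 / 0.885 = 219164 W
I_L = P_in / (√3·V_L·cosφ) = 219164 / (1.732 × 415 × 0.8) = 381 A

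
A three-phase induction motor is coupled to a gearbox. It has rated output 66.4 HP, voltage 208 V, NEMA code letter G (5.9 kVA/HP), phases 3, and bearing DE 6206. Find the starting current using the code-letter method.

S_LR = 5.9 × 66.4 = 391.76 kVA
I_LR = S_LR/(√3·V_L) = 391760/(1.732×208) = 1090 A

1090 A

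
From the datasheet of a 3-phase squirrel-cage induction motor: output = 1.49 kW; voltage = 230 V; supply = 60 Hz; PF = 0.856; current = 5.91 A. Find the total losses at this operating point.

P_in = √3·V·I·cosφ = 1.732×230×5.91×0.856 = 2015 W
P_out = 1490 W
Losses = P_in − P_out = 2015 − 1490 = 525 W

525 W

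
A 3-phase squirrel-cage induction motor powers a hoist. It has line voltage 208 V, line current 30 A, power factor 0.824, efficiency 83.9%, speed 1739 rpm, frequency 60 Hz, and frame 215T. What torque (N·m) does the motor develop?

P_in = √3·V·I·cosφ = 1.732 × 208 × 30 × 0.824 = 8906 W
P_out = η·P_in = 0.839 × 8906 = 7472 W
n = 1739 rpm
ω = 2π×1739/60 = 182.1 rad/s
τ = P_out/ω = 7472/182.1 = 41 N·m

41 N·m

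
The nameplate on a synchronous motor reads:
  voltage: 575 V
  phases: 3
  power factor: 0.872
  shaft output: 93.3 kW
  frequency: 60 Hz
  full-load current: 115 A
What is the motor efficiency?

P_out = 93.3 kW = 93300 W
P_in = √3·V_L·I_L·cosφ = 1.732 × 575 × 115 × 0.872 = 99869 W
η = P_out / P_in = 93300 / 99869 = 0.934 = 93.4%

93.4 %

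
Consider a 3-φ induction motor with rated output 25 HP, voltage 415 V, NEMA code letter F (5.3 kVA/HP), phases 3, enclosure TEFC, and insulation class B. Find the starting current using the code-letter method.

S_LR = 5.3 × 25 = 132.5 kVA
I_LR = S_LR/(√3·V_L) = 132500/(1.732×415) = 184 A

184 A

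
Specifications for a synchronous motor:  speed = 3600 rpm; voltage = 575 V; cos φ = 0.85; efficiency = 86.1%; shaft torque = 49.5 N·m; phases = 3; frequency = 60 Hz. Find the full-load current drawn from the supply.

ω = 2π×3600/60 = 377 rad/s; P_out = τω = 49.5 × 377 = 18662 W
P_in = P_out / η = 18662 / 0.861 = 21675 W
I_L = P_in / (√3·V_L·cosφ) = 21675 / (1.732 × 575 × 0.85) = 25.6 A

25.6 A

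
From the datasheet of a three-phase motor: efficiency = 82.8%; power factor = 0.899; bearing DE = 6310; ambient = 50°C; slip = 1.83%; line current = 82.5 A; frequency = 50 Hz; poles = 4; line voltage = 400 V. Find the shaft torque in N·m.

276 N·m

P_in = √3·V·I·cosφ = 1.732 × 400 × 82.5 × 0.899 = 51383 W
P_out = η·P_in = 0.828 × 51383 = 42545 W
n_s = 120×50/4 = 1500 rpm; n = 1500×(1−0.0183) = 1473 rpm
ω = 2π×1473/60 = 154.3 rad/s
τ = P_out/ω = 42545/154.3 = 276 N·m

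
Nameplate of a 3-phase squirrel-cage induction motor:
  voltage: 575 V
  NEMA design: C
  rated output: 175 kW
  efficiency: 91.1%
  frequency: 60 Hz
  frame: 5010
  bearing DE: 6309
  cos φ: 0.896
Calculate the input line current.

215 A

P_out = 175 kW = 175000 W
P_in = P_out / η = 175000 / 0.911 = 192097 W
I_L = P_in / (√3·V_L·cosφ) = 192097 / (1.732 × 575 × 0.896) = 215 A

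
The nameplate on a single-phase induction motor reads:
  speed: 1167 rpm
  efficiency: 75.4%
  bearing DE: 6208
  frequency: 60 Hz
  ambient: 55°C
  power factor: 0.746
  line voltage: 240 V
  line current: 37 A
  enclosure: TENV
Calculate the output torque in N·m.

40.9 N·m

P_in = V·I·cosφ = 240 × 37 × 0.746 = 6624 W
P_out = η·P_in = 0.754 × 6624 = 4994 W
n = 1167 rpm
ω = 2π×1167/60 = 122.2 rad/s
τ = P_out/ω = 4994/122.2 = 40.9 N·m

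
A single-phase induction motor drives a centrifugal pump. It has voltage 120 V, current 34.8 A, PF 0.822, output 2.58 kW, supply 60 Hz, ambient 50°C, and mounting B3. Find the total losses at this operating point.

853 W

P_in = V·I·cosφ = 120×34.8×0.822 = 3433 W
P_out = 2580 W
Losses = P_in − P_out = 3433 − 2580 = 853 W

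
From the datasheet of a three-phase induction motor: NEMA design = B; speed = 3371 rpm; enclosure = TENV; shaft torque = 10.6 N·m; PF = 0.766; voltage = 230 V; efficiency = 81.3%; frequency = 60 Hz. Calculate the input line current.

15.1 A

ω = 2π×3371/60 = 353 rad/s; P_out = τω = 10.6 × 353 = 3742 W
P_in = P_out / η = 3742 / 0.813 = 4603 W
I_L = P_in / (√3·V_L·cosφ) = 4603 / (1.732 × 230 × 0.766) = 15.1 A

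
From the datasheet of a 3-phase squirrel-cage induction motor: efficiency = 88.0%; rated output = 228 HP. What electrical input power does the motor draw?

193 kW

P_out = 228 × 746 = 170088 W
P_in = P_out/η = 170088/0.88 = 193282 W = 193 kW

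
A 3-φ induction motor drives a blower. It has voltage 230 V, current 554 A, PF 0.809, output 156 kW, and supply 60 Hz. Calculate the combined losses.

22.5 kW

P_in = √3·V·I·cosφ = 1.732×230×554×0.809 = 178539 W
P_out = 156000 W
Losses = P_in − P_out = 178539 − 156000 = 22539 W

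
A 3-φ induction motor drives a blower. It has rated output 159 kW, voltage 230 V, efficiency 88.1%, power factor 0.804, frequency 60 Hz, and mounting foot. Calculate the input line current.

P_out = 159 kW = 159000 W
P_in = P_out / η = 159000 / 0.881 = 180477 W
I_L = P_in / (√3·V_L·cosφ) = 180477 / (1.732 × 230 × 0.804) = 563 A

563 A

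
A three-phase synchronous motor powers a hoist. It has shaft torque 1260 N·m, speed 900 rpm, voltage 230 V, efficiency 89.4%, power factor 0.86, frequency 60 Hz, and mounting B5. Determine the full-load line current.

ω = 2π×900/60 = 94.25 rad/s; P_out = τω = 1260 × 94.25 = 118755 W
P_in = P_out / η = 118755 / 0.894 = 132836 W
I_L = P_in / (√3·V_L·cosφ) = 132836 / (1.732 × 230 × 0.86) = 388 A

388 A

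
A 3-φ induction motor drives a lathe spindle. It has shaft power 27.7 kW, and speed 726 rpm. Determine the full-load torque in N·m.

364 N·m

ω = 2π × 726/60 = 76.03 rad/s
τ = P/ω = 27700/76.03 = 364 N·m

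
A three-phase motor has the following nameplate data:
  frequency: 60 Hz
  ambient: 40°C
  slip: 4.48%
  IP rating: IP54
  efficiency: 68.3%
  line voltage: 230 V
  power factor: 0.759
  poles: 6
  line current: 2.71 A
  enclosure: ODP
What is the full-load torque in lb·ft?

P_in = √3·V·I·cosφ = 1.732 × 230 × 2.71 × 0.759 = 819 W
P_out = η·P_in = 0.683 × 819 = 559 W
n_s = 120×60/6 = 1200 rpm; n = 1200×(1−0.0448) = 1146 rpm
ω = 2π×1146/60 = 120 rad/s
τ = P_out/ω = 559/120 = 4.658 N·m
In lb·ft: 4.658/1.356 = 3.44 lb·ft

3.44 lb·ft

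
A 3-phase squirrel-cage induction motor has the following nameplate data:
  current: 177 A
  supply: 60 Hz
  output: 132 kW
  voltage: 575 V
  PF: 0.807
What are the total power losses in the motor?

P_in = √3·V·I·cosφ = 1.732×575×177×0.807 = 142253 W
P_out = 132000 W
Losses = P_in − P_out = 142253 − 132000 = 10253 W

10.3 kW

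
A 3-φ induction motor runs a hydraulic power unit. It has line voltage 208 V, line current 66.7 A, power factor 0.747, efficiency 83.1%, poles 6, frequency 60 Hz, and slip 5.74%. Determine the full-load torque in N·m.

P_in = √3·V·I·cosφ = 1.732 × 208 × 66.7 × 0.747 = 17950 W
P_out = η·P_in = 0.831 × 17950 = 14916 W
n_s = 120×60/6 = 1200 rpm; n = 1200×(1−0.0574) = 1131 rpm
ω = 2π×1131/60 = 118.4 rad/s
τ = P_out/ω = 14916/118.4 = 126 N·m

126 N·m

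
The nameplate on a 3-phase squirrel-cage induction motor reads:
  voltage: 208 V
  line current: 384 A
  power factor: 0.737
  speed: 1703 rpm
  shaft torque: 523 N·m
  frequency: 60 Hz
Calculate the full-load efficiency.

ω = 2π × 1703/60 = 178.3 rad/s; P_out = τω = 523 × 178.3 = 93251 W
P_in = √3·V_L·I_L·cosφ = 1.732 × 208 × 384 × 0.737 = 101955 W
η = P_out / P_in = 93251 / 101955 = 0.915 = 91.5%

91.5 %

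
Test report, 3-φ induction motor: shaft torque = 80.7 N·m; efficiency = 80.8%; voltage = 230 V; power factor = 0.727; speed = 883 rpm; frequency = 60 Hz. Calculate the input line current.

ω = 2π×883/60 = 92.47 rad/s; P_out = τω = 80.7 × 92.47 = 7462 W
P_in = P_out / η = 7462 / 0.808 = 9235 W
I_L = P_in / (√3·V_L·cosφ) = 9235 / (1.732 × 230 × 0.727) = 31.9 A

31.9 A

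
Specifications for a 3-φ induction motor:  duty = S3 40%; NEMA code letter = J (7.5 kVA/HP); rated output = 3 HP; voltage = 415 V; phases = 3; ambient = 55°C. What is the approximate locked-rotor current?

S_LR = 7.5 × 3 = 22.5 kVA
I_LR = S_LR/(√3·V_L) = 22500/(1.732×415) = 31.3 A

31.3 A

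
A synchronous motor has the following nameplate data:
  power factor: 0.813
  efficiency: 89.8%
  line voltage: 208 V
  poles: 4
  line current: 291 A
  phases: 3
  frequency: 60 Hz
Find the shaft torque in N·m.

P_in = √3·V·I·cosφ = 1.732 × 208 × 291 × 0.813 = 85230 W
P_out = η·P_in = 0.898 × 85230 = 76537 W
n = n_s = 120×60/4 = 1800 rpm (synchronous)
ω = 2π×1800/60 = 188.5 rad/s
τ = P_out/ω = 76537/188.5 = 406 N·m

406 N·m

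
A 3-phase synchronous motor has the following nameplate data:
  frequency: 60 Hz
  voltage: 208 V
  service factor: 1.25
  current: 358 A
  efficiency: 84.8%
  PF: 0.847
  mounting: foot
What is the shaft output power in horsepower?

124 HP

P_in = √3·V·I·cosφ = 1.732 × 208 × 358 × 0.847 = 109239 W
P_out = η·P_in = 0.848 × 109239 = 92635 W
= 92635/746 = 124 HP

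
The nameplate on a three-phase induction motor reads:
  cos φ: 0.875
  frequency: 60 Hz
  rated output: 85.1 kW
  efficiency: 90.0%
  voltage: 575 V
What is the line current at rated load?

P_out = 85.1 kW = 85100 W
P_in = P_out / η = 85100 / 0.900 = 94556 W
I_L = P_in / (√3·V_L·cosφ) = 94556 / (1.732 × 575 × 0.875) = 109 A

109 A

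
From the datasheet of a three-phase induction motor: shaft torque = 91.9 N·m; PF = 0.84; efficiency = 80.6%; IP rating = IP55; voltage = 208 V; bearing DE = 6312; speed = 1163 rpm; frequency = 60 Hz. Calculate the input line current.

45.9 A

ω = 2π×1163/60 = 121.8 rad/s; P_out = τω = 91.9 × 121.8 = 11193 W
P_in = P_out / η = 11193 / 0.806 = 13887 W
I_L = P_in / (√3·V_L·cosφ) = 13887 / (1.732 × 208 × 0.84) = 45.9 A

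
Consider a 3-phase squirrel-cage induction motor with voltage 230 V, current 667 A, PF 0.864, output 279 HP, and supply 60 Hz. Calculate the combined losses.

21400 W

P_in = √3·V·I·cosφ = 1.732×230×667×0.864 = 229570 W
P_out = 279×746 = 208134 W
Losses = P_in − P_out = 229570 − 208134 = 21436 W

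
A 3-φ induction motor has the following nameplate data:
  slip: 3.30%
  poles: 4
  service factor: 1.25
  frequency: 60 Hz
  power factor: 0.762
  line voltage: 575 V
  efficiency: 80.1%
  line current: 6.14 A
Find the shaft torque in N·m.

P_in = √3·V·I·cosφ = 1.732 × 575 × 6.14 × 0.762 = 4659 W
P_out = η·P_in = 0.801 × 4659 = 3732 W
n_s = 120×60/4 = 1800 rpm; n = 1800×(1−0.033) = 1741 rpm
ω = 2π×1741/60 = 182.3 rad/s
τ = P_out/ω = 3732/182.3 = 20.5 N·m

20.5 N·m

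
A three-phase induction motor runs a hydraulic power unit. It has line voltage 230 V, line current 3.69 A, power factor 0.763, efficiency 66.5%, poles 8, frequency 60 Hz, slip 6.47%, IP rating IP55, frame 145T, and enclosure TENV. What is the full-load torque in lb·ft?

P_in = √3·V·I·cosφ = 1.732 × 230 × 3.69 × 0.763 = 1122 W
P_out = η·P_in = 0.665 × 1122 = 746 W
n_s = 120×60/8 = 900 rpm; n = 900×(1−0.0647) = 842 rpm
ω = 2π×842/60 = 88.17 rad/s
τ = P_out/ω = 746/88.17 = 8.461 N·m
In lb·ft: 8.461/1.356 = 6.24 lb·ft

6.24 lb·ft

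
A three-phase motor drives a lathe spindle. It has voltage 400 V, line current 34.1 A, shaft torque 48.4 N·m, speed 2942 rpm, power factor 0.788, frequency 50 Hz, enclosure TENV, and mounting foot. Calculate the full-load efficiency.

ω = 2π × 2942/60 = 308.1 rad/s; P_out = τω = 48.4 × 308.1 = 14912 W
P_in = √3·V_L·I_L·cosφ = 1.732 × 400 × 34.1 × 0.788 = 18616 W
η = P_out / P_in = 14912 / 18616 = 0.801 = 80.1%

80.1 %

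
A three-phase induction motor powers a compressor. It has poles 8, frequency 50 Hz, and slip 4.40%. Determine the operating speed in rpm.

n_s = 120f/p = 120×50/8 = 750 rpm
n = n_s(1 − s) = 750 × (1 − 0.044) = 717 rpm

717 rpm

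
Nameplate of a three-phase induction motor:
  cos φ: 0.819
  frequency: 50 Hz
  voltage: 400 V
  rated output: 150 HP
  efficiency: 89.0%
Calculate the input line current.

P_out = 150 × 746 = 111900 W
P_in = P_out / η = 111900 / 0.890 = 125730 W
I_L = P_in / (√3·V_L·cosφ) = 125730 / (1.732 × 400 × 0.819) = 222 A

222 A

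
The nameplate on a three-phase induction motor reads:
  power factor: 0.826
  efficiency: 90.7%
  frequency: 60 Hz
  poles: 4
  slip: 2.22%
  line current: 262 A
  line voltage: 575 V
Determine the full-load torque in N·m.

P_in = √3·V·I·cosφ = 1.732 × 575 × 262 × 0.826 = 215525 W
P_out = η·P_in = 0.907 × 215525 = 195481 W
n_s = 120×60/4 = 1800 rpm; n = 1800×(1−0.0222) = 1760 rpm
ω = 2π×1760/60 = 184.3 rad/s
τ = P_out/ω = 195481/184.3 = 1060 N·m

1060 N·m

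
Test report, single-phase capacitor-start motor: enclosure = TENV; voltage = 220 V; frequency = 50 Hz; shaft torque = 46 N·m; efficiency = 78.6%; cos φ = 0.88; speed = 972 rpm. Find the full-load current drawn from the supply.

30.8 A

ω = 2π×972/60 = 101.8 rad/s; P_out = τω = 46 × 101.8 = 4683 W
P_in = P_out / η = 4683 / 0.786 = 5958 W
I = P_in / (V·cosφ) = 5958 / (220 × 0.88) = 30.8 A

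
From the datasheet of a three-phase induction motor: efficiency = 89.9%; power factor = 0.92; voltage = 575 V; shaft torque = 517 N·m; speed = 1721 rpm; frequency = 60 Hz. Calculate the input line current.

ω = 2π×1721/60 = 180.2 rad/s; P_out = τω = 517 × 180.2 = 93163 W
P_in = P_out / η = 93163 / 0.899 = 103630 W
I_L = P_in / (√3·V_L·cosφ) = 103630 / (1.732 × 575 × 0.92) = 113 A

113 A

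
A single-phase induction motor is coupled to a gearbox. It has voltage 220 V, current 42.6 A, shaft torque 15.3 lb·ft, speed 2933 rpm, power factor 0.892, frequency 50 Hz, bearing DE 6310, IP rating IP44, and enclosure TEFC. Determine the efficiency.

τ = 15.3 lb·ft × 1.356 = 20.75 N·m
ω = 2π × 2933/60 = 307.1 rad/s; P_out = τω = 20.75 × 307.1 = 6372 W
P_in = V·I·cosφ = 220 × 42.6 × 0.892 = 8360 W
η = P_out / P_in = 6372 / 8360 = 0.762 = 76.2%

76.2 %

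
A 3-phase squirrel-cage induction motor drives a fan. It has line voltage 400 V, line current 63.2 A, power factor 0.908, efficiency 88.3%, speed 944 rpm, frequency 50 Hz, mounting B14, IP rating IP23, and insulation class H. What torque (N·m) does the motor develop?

P_in = √3·V·I·cosφ = 1.732 × 400 × 63.2 × 0.908 = 39757 W
P_out = η·P_in = 0.883 × 39757 = 35105 W
n = 944 rpm
ω = 2π×944/60 = 98.86 rad/s
τ = P_out/ω = 35105/98.86 = 355 N·m

355 N·m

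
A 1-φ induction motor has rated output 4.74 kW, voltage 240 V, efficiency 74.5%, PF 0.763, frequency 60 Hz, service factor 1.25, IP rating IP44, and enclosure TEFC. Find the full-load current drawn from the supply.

34.7 A

P_out = 4.74 kW = 4740 W
P_in = P_out / η = 4740 / 0.745 = 6362 W
I = P_in / (V·cosφ) = 6362 / (240 × 0.763) = 34.7 A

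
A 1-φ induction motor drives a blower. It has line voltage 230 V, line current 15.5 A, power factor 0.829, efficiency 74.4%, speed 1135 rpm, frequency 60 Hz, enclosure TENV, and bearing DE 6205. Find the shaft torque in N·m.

P_in = V·I·cosφ = 230 × 15.5 × 0.829 = 2955 W
P_out = η·P_in = 0.744 × 2955 = 2199 W
n = 1135 rpm
ω = 2π×1135/60 = 118.9 rad/s
τ = P_out/ω = 2199/118.9 = 18.5 N·m

18.5 N·m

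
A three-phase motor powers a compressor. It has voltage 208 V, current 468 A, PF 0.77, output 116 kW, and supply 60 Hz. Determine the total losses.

13.8 kW

P_in = √3·V·I·cosφ = 1.732×208×468×0.77 = 129822 W
P_out = 116000 W
Losses = P_in − P_out = 129822 − 116000 = 13822 W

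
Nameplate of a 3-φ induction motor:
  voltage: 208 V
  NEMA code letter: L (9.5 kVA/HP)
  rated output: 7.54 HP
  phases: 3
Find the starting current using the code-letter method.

199 A

S_LR = 9.5 × 7.54 = 71.63 kVA
I_LR = S_LR/(√3·V_L) = 71630/(1.732×208) = 199 A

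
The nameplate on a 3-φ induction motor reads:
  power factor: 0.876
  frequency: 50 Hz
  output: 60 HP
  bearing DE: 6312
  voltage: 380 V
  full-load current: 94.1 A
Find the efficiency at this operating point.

82.5 %

P_out = 60 × 746 = 44760 W
P_in = √3·V_L·I_L·cosφ = 1.732 × 380 × 94.1 × 0.876 = 54253 W
η = P_out / P_in = 44760 / 54253 = 0.825 = 82.5%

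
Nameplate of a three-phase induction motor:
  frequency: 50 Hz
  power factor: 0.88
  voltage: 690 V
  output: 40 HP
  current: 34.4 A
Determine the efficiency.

P_out = 40 × 746 = 29840 W
P_in = √3·V_L·I_L·cosφ = 1.732 × 690 × 34.4 × 0.88 = 36177 W
η = P_out / P_in = 29840 / 36177 = 0.825 = 82.5%

82.5 %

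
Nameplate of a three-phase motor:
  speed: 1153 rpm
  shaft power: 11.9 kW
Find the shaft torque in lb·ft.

ω = 2π × 1153/60 = 120.7 rad/s
τ = P/ω = 11900/120.7 = 98.59 N·m
In lb·ft: 98.59/1.356 = 72.7 lb·ft

72.7 lb·ft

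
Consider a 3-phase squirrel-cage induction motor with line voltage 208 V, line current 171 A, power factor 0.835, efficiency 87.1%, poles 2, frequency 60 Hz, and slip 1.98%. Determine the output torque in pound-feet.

89.4 lb·ft

P_in = √3·V·I·cosφ = 1.732 × 208 × 171 × 0.835 = 51439 W
P_out = η·P_in = 0.871 × 51439 = 44803 W
n_s = 120×60/2 = 3600 rpm; n = 3600×(1−0.0198) = 3529 rpm
ω = 2π×3529/60 = 369.6 rad/s
τ = P_out/ω = 44803/369.6 = 121.2 N·m
In lb·ft: 121.2/1.356 = 89.4 lb·ft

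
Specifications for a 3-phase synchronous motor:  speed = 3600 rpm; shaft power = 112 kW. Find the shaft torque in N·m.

ω = 2π × 3600/60 = 377 rad/s
τ = P/ω = 112000/377 = 297 N·m

297 N·m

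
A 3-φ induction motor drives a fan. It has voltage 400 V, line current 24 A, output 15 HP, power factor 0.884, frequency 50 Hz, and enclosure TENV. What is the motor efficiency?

76.1 %

P_out = 15 × 746 = 11190 W
P_in = √3·V_L·I_L·cosφ = 1.732 × 400 × 24 × 0.884 = 14698 W
η = P_out / P_in = 11190 / 14698 = 0.761 = 76.1%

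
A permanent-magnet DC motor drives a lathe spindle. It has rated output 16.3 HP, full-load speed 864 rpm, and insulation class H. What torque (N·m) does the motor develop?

134 N·m

P_out = 16.3 × 746 = 12160 W
ω = 2π × 864/60 = 90.48 rad/s
τ = P_out/ω = 12160/90.48 = 134 N·m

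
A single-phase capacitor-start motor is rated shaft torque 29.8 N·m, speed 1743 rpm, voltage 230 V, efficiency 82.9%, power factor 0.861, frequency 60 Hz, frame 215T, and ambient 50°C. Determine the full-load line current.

ω = 2π×1743/60 = 182.5 rad/s; P_out = τω = 29.8 × 182.5 = 5439 W
P_in = P_out / η = 5439 / 0.829 = 6561 W
I = P_in / (V·cosφ) = 6561 / (230 × 0.861) = 33.1 A

33.1 A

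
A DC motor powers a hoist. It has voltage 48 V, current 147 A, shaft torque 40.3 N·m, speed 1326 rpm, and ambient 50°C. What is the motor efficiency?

ω = 2π × 1326/60 = 138.9 rad/s; P_out = τω = 40.3 × 138.9 = 5598 W
P_in = V·I = 48 × 147 = 7056 W
η = P_out / P_in = 5598 / 7056 = 0.793 = 79.3%

79.3 %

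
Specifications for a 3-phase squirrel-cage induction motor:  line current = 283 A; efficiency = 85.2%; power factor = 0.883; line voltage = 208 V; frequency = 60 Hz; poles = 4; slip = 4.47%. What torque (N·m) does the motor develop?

426 N·m

P_in = √3·V·I·cosφ = 1.732 × 208 × 283 × 0.883 = 90024 W
P_out = η·P_in = 0.852 × 90024 = 76700 W
n_s = 120×60/4 = 1800 rpm; n = 1800×(1−0.0447) = 1720 rpm
ω = 2π×1720/60 = 180.1 rad/s
τ = P_out/ω = 76700/180.1 = 426 N·m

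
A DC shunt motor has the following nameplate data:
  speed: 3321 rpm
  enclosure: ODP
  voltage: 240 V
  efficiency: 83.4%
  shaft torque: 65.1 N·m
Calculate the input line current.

ω = 2π×3321/60 = 347.8 rad/s; P_out = τω = 65.1 × 347.8 = 22642 W
P_in = P_out / η = 22642 / 0.834 = 27149 W
I = P_in / V = 27149 / 240 = 113 A

113 A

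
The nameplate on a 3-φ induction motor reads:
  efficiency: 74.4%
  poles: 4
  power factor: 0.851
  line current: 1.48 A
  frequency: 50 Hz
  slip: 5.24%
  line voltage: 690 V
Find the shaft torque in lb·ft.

P_in = √3·V·I·cosφ = 1.732 × 690 × 1.48 × 0.851 = 1505 W
P_out = η·P_in = 0.744 × 1505 = 1120 W
n_s = 120×50/4 = 1500 rpm; n = 1500×(1−0.0524) = 1421 rpm
ω = 2π×1421/60 = 148.8 rad/s
τ = P_out/ω = 1120/148.8 = 7.527 N·m
In lb·ft: 7.527/1.356 = 5.55 lb·ft

5.55 lb·ft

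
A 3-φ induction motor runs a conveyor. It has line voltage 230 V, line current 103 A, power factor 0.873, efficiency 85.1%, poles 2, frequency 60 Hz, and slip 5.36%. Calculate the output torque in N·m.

P_in = √3·V·I·cosφ = 1.732 × 230 × 103 × 0.873 = 35820 W
P_out = η·P_in = 0.851 × 35820 = 30483 W
n_s = 120×60/2 = 3600 rpm; n = 3600×(1−0.0536) = 3407 rpm
ω = 2π×3407/60 = 356.8 rad/s
τ = P_out/ω = 30483/356.8 = 85.4 N·m

85.4 N·m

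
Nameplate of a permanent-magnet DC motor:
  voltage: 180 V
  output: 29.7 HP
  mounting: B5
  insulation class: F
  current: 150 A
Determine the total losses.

4840 W

P_in = V·I = 180×150 = 27000 W
P_out = 29.7×746 = 22156 W
Losses = P_in − P_out = 27000 − 22156 = 4844 W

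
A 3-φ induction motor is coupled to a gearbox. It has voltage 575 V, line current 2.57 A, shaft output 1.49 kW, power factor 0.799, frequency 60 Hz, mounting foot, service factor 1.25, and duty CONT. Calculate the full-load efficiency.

72.9 %

P_out = 1.49 kW = 1490 W
P_in = √3·V_L·I_L·cosφ = 1.732 × 575 × 2.57 × 0.799 = 2045 W
η = P_out / P_in = 1490 / 2045 = 0.729 = 72.9%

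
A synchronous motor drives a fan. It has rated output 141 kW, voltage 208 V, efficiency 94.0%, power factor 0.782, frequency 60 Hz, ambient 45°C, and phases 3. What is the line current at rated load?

532 A

P_out = 141 kW = 141000 W
P_in = P_out / η = 141000 / 0.940 = 150000 W
I_L = P_in / (√3·V_L·cosφ) = 150000 / (1.732 × 208 × 0.782) = 532 A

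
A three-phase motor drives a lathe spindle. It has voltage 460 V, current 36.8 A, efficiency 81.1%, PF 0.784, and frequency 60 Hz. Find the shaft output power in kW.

P_in = √3·V·I·cosφ = 1.732 × 460 × 36.8 × 0.784 = 22986 W
P_out = η·P_in = 0.811 × 22986 = 18642 W

18.6 kW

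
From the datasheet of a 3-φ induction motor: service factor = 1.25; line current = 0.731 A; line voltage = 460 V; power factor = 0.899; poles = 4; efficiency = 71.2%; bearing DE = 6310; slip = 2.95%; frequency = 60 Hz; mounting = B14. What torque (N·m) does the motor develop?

2.04 N·m

P_in = √3·V·I·cosφ = 1.732 × 460 × 0.731 × 0.899 = 524 W
P_out = η·P_in = 0.712 × 524 = 373 W
n_s = 120×60/4 = 1800 rpm; n = 1800×(1−0.0295) = 1747 rpm
ω = 2π×1747/60 = 182.9 rad/s
τ = P_out/ω = 373/182.9 = 2.04 N·m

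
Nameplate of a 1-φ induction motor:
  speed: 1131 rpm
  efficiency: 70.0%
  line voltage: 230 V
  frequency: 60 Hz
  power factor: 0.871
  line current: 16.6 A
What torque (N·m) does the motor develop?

19.7 N·m

P_in = V·I·cosφ = 230 × 16.6 × 0.871 = 3325 W
P_out = η·P_in = 0.7 × 3325 = 2328 W
n = 1131 rpm
ω = 2π×1131/60 = 118.4 rad/s
τ = P_out/ω = 2328/118.4 = 19.7 N·m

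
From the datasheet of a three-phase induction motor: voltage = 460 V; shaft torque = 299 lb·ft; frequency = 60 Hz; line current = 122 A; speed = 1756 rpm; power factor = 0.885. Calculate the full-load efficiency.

86.7 %

τ = 299 lb·ft × 1.356 = 405.4 N·m
ω = 2π × 1756/60 = 183.9 rad/s; P_out = τω = 405.4 × 183.9 = 74553 W
P_in = √3·V_L·I_L·cosφ = 1.732 × 460 × 122 × 0.885 = 86022 W
η = P_out / P_in = 74553 / 86022 = 0.867 = 86.7%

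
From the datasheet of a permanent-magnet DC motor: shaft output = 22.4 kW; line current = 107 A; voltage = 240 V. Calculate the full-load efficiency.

87.2 %

P_out = 22.4 kW = 22400 W
P_in = V·I = 240 × 107 = 25680 W
η = P_out / P_in = 22400 / 25680 = 0.872 = 87.2%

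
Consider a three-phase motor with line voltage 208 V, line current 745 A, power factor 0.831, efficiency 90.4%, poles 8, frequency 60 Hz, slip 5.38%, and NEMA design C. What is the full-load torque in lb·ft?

P_in = √3·V·I·cosφ = 1.732 × 208 × 745 × 0.831 = 223033 W
P_out = η·P_in = 0.904 × 223033 = 201622 W
n_s = 120×60/8 = 900 rpm; n = 900×(1−0.0538) = 852 rpm
ω = 2π×852/60 = 89.22 rad/s
τ = P_out/ω = 201622/89.22 = 2260 N·m
In lb·ft: 2260/1.356 = 1670 lb·ft

1670 lb·ft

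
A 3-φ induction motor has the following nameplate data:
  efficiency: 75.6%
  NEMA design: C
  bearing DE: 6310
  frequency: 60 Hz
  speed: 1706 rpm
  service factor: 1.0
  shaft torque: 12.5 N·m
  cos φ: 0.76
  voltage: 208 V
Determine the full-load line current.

ω = 2π×1706/60 = 178.7 rad/s; P_out = τω = 12.5 × 178.7 = 2234 W
P_in = P_out / η = 2234 / 0.756 = 2955 W
I_L = P_in / (√3·V_L·cosφ) = 2955 / (1.732 × 208 × 0.76) = 10.8 A

10.8 A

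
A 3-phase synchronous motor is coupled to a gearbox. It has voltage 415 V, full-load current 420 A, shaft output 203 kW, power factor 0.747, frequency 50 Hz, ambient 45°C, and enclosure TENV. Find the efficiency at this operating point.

90.0 %

P_out = 203 kW = 203000 W
P_in = √3·V_L·I_L·cosφ = 1.732 × 415 × 420 × 0.747 = 225510 W
η = P_out / P_in = 203000 / 225510 = 0.900 = 90.0%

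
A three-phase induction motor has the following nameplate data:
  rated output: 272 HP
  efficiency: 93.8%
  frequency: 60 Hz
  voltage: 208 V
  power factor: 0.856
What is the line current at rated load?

P_out = 272 × 746 = 202912 W
P_in = P_out / η = 202912 / 0.938 = 216324 W
I_L = P_in / (√3·V_L·cosφ) = 216324 / (1.732 × 208 × 0.856) = 701 A

701 A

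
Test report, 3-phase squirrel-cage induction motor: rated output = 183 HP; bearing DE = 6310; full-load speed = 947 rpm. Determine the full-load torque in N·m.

P_out = 183 × 746 = 136518 W
ω = 2π × 947/60 = 99.17 rad/s
τ = P_out/ω = 136518/99.17 = 1380 N·m

1380 N·m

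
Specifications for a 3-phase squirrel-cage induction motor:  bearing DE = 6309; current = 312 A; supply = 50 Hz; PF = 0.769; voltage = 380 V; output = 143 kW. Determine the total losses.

P_in = √3·V·I·cosφ = 1.732×380×312×0.769 = 157911 W
P_out = 143000 W
Losses = P_in − P_out = 157911 − 143000 = 14911 W

14.9 kW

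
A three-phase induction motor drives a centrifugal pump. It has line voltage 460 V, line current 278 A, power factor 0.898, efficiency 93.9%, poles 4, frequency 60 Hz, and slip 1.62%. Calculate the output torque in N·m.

1010 N·m

P_in = √3·V·I·cosφ = 1.732 × 460 × 278 × 0.898 = 198896 W
P_out = η·P_in = 0.939 × 198896 = 186763 W
n_s = 120×60/4 = 1800 rpm; n = 1800×(1−0.0162) = 1771 rpm
ω = 2π×1771/60 = 185.5 rad/s
τ = P_out/ω = 186763/185.5 = 1010 N·m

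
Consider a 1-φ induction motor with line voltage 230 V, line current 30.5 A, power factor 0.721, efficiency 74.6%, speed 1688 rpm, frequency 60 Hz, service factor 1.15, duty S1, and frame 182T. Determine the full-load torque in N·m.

P_in = V·I·cosφ = 230 × 30.5 × 0.721 = 5058 W
P_out = η·P_in = 0.746 × 5058 = 3773 W
n = 1688 rpm
ω = 2π×1688/60 = 176.8 rad/s
τ = P_out/ω = 3773/176.8 = 21.3 N·m

21.3 N·m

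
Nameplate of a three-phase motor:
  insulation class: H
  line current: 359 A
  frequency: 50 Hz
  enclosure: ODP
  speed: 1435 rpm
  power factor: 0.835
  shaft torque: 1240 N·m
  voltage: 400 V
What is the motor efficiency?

89.7 %

ω = 2π × 1435/60 = 150.3 rad/s; P_out = τω = 1240 × 150.3 = 186372 W
P_in = √3·V_L·I_L·cosφ = 1.732 × 400 × 359 × 0.835 = 207677 W
η = P_out / P_in = 186372 / 207677 = 0.897 = 89.7%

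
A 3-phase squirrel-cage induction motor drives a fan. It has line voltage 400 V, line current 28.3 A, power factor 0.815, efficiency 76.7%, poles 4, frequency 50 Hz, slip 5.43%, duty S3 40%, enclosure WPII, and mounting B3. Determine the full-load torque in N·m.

P_in = √3·V·I·cosφ = 1.732 × 400 × 28.3 × 0.815 = 15979 W
P_out = η·P_in = 0.767 × 15979 = 12256 W
n_s = 120×50/4 = 1500 rpm; n = 1500×(1−0.0543) = 1419 rpm
ω = 2π×1419/60 = 148.6 rad/s
τ = P_out/ω = 12256/148.6 = 82.5 N·m

82.5 N·m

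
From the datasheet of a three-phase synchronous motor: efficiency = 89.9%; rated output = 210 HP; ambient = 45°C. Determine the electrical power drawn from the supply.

P_out = 210 × 746 = 156660 W
P_in = P_out/η = 156660/0.899 = 174260 W = 174 kW

174 kW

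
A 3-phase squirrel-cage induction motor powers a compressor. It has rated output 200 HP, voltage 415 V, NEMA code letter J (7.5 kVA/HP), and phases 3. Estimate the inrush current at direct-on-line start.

2090 A

S_LR = 7.5 × 200 = 1500 kVA
I_LR = S_LR/(√3·V_L) = 1500000/(1.732×415) = 2090 A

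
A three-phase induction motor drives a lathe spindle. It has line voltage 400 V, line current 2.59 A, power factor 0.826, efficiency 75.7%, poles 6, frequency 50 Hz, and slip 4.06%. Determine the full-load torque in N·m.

11.2 N·m

P_in = √3·V·I·cosφ = 1.732 × 400 × 2.59 × 0.826 = 1482 W
P_out = η·P_in = 0.757 × 1482 = 1122 W
n_s = 120×50/6 = 1000 rpm; n = 1000×(1−0.0406) = 959 rpm
ω = 2π×959/60 = 100.4 rad/s
τ = P_out/ω = 1122/100.4 = 11.2 N·m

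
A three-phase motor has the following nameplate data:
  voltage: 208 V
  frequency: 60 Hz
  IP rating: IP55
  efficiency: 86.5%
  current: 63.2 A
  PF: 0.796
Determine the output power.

15.7 kW

P_in = √3·V·I·cosφ = 1.732 × 208 × 63.2 × 0.796 = 18123 W
P_out = η·P_in = 0.865 × 18123 = 15676 W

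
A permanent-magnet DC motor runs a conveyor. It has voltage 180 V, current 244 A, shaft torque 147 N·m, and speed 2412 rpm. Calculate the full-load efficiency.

84.5 %

ω = 2π × 2412/60 = 252.6 rad/s; P_out = τω = 147 × 252.6 = 37132 W
P_in = V·I = 180 × 244 = 43920 W
η = P_out / P_in = 37132 / 43920 = 0.845 = 84.5%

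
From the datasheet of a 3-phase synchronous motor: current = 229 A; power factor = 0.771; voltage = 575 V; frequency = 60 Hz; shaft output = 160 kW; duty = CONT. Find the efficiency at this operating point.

91.0 %

P_out = 160 kW = 160000 W
P_in = √3·V_L·I_L·cosφ = 1.732 × 575 × 229 × 0.771 = 175835 W
η = P_out / P_in = 160000 / 175835 = 0.910 = 91.0%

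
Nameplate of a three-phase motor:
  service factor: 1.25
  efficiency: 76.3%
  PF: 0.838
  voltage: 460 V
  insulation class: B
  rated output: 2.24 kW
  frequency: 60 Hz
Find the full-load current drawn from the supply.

P_out = 2.24 kW = 2240 W
P_in = P_out / η = 2240 / 0.763 = 2936 W
I_L = P_in / (√3·V_L·cosφ) = 2936 / (1.732 × 460 × 0.838) = 4.4 A

4.4 A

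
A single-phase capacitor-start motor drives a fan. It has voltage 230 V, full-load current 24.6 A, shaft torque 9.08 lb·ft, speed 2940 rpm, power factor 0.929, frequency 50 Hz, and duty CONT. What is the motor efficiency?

τ = 9.08 lb·ft × 1.356 = 12.31 N·m
ω = 2π × 2940/60 = 307.9 rad/s; P_out = τω = 12.31 × 307.9 = 3790 W
P_in = V·I·cosφ = 230 × 24.6 × 0.929 = 5256 W
η = P_out / P_in = 3790 / 5256 = 0.721 = 72.1%

72.1 %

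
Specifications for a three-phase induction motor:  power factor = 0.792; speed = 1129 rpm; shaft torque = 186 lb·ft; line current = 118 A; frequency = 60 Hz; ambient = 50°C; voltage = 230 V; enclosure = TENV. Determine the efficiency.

80.1 %

τ = 186 lb·ft × 1.356 = 252.2 N·m
ω = 2π × 1129/60 = 118.2 rad/s; P_out = τω = 252.2 × 118.2 = 29810 W
P_in = √3·V_L·I_L·cosφ = 1.732 × 230 × 118 × 0.792 = 37229 W
η = P_out / P_in = 29810 / 37229 = 0.801 = 80.1%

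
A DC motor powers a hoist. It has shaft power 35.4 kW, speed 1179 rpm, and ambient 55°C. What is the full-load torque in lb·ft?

ω = 2π × 1179/60 = 123.5 rad/s
τ = P/ω = 35400/123.5 = 286.6 N·m
In lb·ft: 286.6/1.356 = 211 lb·ft

211 lb·ft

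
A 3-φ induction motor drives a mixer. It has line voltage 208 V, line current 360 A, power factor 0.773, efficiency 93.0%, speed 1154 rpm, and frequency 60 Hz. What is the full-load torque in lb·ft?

P_in = √3·V·I·cosφ = 1.732 × 208 × 360 × 0.773 = 100252 W
P_out = η·P_in = 0.93 × 100252 = 93234 W
n = 1154 rpm
ω = 2π×1154/60 = 120.8 rad/s
τ = P_out/ω = 93234/120.8 = 771.8 N·m
In lb·ft: 771.8/1.356 = 569 lb·ft

569 lb·ft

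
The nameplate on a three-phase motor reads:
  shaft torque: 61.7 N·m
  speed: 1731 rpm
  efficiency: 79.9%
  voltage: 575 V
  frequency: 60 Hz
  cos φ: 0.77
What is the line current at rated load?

ω = 2π×1731/60 = 181.3 rad/s; P_out = τω = 61.7 × 181.3 = 11186 W
P_in = P_out / η = 11186 / 0.799 = 14000 W
I_L = P_in / (√3·V_L·cosφ) = 14000 / (1.732 × 575 × 0.77) = 18.3 A

18.3 A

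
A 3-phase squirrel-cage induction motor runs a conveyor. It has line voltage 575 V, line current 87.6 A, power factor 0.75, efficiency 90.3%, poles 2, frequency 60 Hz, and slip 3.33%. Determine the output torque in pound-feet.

120 lb·ft

P_in = √3·V·I·cosφ = 1.732 × 575 × 87.6 × 0.75 = 65431 W
P_out = η·P_in = 0.903 × 65431 = 59084 W
n_s = 120×60/2 = 3600 rpm; n = 3600×(1−0.0333) = 3480 rpm
ω = 2π×3480/60 = 364.4 rad/s
τ = P_out/ω = 59084/364.4 = 162.1 N·m
In lb·ft: 162.1/1.356 = 120 lb·ft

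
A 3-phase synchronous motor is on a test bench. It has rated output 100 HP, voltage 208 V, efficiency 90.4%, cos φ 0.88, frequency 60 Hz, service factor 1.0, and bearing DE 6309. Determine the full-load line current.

P_out = 100 × 746 = 74600 W
P_in = P_out / η = 74600 / 0.904 = 82522 W
I_L = P_in / (√3·V_L·cosφ) = 82522 / (1.732 × 208 × 0.88) = 260 A

260 A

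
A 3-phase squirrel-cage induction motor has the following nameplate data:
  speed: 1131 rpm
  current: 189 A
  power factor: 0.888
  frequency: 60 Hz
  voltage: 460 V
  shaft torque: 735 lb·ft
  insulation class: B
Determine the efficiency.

τ = 735 lb·ft × 1.356 = 996.7 N·m
ω = 2π × 1131/60 = 118.4 rad/s; P_out = τω = 996.7 × 118.4 = 118009 W
P_in = √3·V_L·I_L·cosφ = 1.732 × 460 × 189 × 0.888 = 133715 W
η = P_out / P_in = 118009 / 133715 = 0.883 = 88.3%

88.3 %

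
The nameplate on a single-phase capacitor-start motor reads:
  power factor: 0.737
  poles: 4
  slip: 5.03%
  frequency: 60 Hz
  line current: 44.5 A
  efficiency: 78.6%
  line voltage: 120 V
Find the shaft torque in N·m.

P_in = V·I·cosφ = 120 × 44.5 × 0.737 = 3936 W
P_out = η·P_in = 0.786 × 3936 = 3094 W
n_s = 120×60/4 = 1800 rpm; n = 1800×(1−0.0503) = 1709 rpm
ω = 2π×1709/60 = 179 rad/s
τ = P_out/ω = 3094/179 = 17.3 N·m

17.3 N·m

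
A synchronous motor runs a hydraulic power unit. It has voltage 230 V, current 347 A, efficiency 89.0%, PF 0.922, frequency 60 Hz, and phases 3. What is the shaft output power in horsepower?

P_in = √3·V·I·cosφ = 1.732 × 230 × 347 × 0.922 = 127449 W
P_out = η·P_in = 0.89 × 127449 = 113430 W
= 113430/746 = 152 HP

152 HP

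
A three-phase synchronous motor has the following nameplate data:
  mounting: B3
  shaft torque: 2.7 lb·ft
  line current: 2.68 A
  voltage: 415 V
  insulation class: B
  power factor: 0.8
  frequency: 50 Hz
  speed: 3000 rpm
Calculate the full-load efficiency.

74.6 %

τ = 2.7 lb·ft × 1.356 = 3.661 N·m
ω = 2π × 3000/60 = 314.2 rad/s; P_out = τω = 3.661 × 314.2 = 1150 W
P_in = √3·V_L·I_L·cosφ = 1.732 × 415 × 2.68 × 0.8 = 1541 W
η = P_out / P_in = 1150 / 1541 = 0.746 = 74.6%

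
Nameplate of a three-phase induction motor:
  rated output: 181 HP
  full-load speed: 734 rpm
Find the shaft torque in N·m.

1760 N·m

P_out = 181 × 746 = 135026 W
ω = 2π × 734/60 = 76.86 rad/s
τ = P_out/ω = 135026/76.86 = 1760 N·m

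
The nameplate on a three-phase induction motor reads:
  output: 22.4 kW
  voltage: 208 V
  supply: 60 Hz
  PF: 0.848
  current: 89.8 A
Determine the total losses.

5.03 kW

P_in = √3·V·I·cosφ = 1.732×208×89.8×0.848 = 27434 W
P_out = 22400 W
Losses = P_in − P_out = 27434 − 22400 = 5034 W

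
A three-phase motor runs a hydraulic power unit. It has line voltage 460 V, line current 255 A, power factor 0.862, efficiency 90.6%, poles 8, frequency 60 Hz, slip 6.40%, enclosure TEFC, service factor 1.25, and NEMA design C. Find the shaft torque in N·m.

P_in = √3·V·I·cosφ = 1.732 × 460 × 255 × 0.862 = 175127 W
P_out = η·P_in = 0.906 × 175127 = 158665 W
n_s = 120×60/8 = 900 rpm; n = 900×(1−0.064) = 842 rpm
ω = 2π×842/60 = 88.17 rad/s
τ = P_out/ω = 158665/88.17 = 1800 N·m

1800 N·m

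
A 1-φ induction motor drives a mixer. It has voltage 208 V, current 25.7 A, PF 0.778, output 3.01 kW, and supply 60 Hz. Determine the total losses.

P_in = V·I·cosφ = 208×25.7×0.778 = 4159 W
P_out = 3010 W
Losses = P_in − P_out = 4159 − 3010 = 1149 W

1150 W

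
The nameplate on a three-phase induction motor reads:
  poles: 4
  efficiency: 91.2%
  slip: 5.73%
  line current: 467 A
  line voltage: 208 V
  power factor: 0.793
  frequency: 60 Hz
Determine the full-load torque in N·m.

685 N·m

P_in = √3·V·I·cosφ = 1.732 × 208 × 467 × 0.793 = 133414 W
P_out = η·P_in = 0.912 × 133414 = 121674 W
n_s = 120×60/4 = 1800 rpm; n = 1800×(1−0.0573) = 1697 rpm
ω = 2π×1697/60 = 177.7 rad/s
τ = P_out/ω = 121674/177.7 = 685 N·m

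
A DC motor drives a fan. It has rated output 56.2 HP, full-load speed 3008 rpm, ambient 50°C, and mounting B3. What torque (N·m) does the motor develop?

P_out = 56.2 × 746 = 41925 W
ω = 2π × 3008/60 = 315 rad/s
τ = P_out/ω = 41925/315 = 133 N·m

133 N·m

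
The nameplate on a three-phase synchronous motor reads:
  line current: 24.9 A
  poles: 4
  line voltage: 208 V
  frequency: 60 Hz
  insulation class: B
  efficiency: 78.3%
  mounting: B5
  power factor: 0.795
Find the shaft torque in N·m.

29.6 N·m

P_in = √3·V·I·cosφ = 1.732 × 208 × 24.9 × 0.795 = 7131 W
P_out = η·P_in = 0.783 × 7131 = 5584 W
n = n_s = 120×60/4 = 1800 rpm (synchronous)
ω = 2π×1800/60 = 188.5 rad/s
τ = P_out/ω = 5584/188.5 = 29.6 N·m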